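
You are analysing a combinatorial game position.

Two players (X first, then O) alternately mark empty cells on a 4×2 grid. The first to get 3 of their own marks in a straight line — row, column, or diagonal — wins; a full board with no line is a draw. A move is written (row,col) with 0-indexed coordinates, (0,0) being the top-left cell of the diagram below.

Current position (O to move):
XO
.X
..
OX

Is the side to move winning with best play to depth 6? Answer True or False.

O winning at [XO/.X/../OX]: False

p1 O@[XO/.X/../OX]: (1,0)[XO/OX/../OX]-1 (2,0)[XO/.X/O./OX]-1 (2,1)[XO/.X/.O/OX]+0*
p2 X@[XO/.X/.O/OX]: (1,0)[XO/XX/.O/OX]+0* (2,0)[XO/.X/XO/OX]+0
p3 O@[XO/XX/.O/OX]: (2,0)[XO/XX/OO/OX]+0*
p4 X@[XO/XX/OO/OX] terminal +0; root [XO/.X/../OX] d6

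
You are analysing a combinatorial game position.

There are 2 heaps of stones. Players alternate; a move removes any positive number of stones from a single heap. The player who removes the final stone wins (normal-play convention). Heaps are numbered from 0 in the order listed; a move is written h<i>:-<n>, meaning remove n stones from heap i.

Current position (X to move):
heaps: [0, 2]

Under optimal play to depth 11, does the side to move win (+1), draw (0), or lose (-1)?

ply 1, X at (0,2) | h1:-1=-1→(0,1); h1:-2=+1→(0,0)*
ply 2: (0,0) is terminal -1 (O); from (0,2) depth 11

value((0,2), X) = +1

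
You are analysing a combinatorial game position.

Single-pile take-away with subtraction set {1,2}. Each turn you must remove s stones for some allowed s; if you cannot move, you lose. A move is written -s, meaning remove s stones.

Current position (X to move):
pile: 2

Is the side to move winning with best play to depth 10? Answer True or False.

X winning at [2]: True

ply 1, X at 2 | -1=-1→1; -2=+1→0*
ply 2: 0 is terminal -1 (O); from 2 depth 10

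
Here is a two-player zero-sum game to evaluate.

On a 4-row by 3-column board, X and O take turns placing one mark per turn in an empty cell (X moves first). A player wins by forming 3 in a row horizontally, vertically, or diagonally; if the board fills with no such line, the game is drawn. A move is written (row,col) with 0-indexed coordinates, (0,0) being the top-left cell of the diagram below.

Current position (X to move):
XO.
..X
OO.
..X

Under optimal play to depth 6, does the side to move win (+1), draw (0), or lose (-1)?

value(XO./..X/OO./..X, X) = +1

[XO./..X/OO./..X] X move#1: (0,2):-1/XOX/..X/OO./..X, (1,0):-1/XO./X.X/OO./..X, (1,1):-1/XO./.XX/OO./..X, (2,2):+1/XO./..X/OOX/..X*, (3,0):-1/XO./..X/OO./X.X, (3,1):-1/XO./..X/OO./.XX
[XO./..X/OOX/..X] end (terminal -1, O#2); searched XO./..X/OO./..X to 6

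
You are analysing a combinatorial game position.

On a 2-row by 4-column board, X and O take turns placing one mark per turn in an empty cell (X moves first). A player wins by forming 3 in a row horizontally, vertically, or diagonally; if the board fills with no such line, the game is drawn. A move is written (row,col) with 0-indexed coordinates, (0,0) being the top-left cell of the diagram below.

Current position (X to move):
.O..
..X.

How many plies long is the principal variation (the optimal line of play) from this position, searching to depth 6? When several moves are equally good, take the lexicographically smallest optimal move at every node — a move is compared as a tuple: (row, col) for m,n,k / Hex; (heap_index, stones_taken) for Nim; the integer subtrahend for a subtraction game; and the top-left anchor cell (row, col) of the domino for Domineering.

p1 X@[.O../..X.]: (0,0)[XO../..X.]+0 (0,2)[.OX./..X.]+0 (0,3)[.O.X/..X.]+0 (1,0)[.O../X.X.]+0 (1,1)[.O../.XX.]+1* (1,3)[.O../..XX]+0
p2 O@[.O../.XX.]: (0,0)[OO../.XX.]-1* (0,2)[.OO./.XX.]-1 (0,3)[.O.O/.XX.]-1 (1,0)[.O../OXX.]-1 (1,3)[.O../.XXO]-1
p3 X@[OO../.XX.]: (0,2)[OOX./.XX.]+1* (0,3)[OO.X/.XX.]-1 (1,0)[OO../XXX.]+1 (1,3)[OO../.XXX]+1
p4 O@[OOX./.XX.]: (0,3)[OOXO/.XX.]-1* (1,0)[OOX./OXX.]-1 (1,3)[OOX./.XXO]-1
p5 X@[OOXO/.XX.]: (1,0)[OOXO/XXX.]+1* (1,3)[OOXO/.XXX]+1
p6 O@[OOXO/XXX.] terminal -1; root [.O../..X.] d6

PV length from [.O../..X.]: 5 plies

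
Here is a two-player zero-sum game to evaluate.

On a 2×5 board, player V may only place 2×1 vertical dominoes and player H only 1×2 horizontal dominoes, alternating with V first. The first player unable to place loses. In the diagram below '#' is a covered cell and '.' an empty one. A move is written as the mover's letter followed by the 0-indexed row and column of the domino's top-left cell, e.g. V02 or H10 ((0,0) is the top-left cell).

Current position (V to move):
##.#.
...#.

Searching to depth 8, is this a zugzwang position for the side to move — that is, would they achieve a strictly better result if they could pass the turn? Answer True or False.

zugzwang(##.#./...#., V) = False

ply 1, V at ##.#./...#. | V02=+1→####./..##.*; V04=-1→##.##/...##
ply 2, H at ####./..##. | H10=-1→####./####.*
ply 3, V at ####./####. | V04=+1→#####/#####*
ply 4: #####/##### is terminal -1 (H); from ##.#./...#. depth 8
pass branch (H moves first from the same position):
  | ply 1, H at ##.#./...#. | H10=-1→##.#./##.#.*; H11=-1→##.#./.###.
  | ply 2, V at ##.#./##.#. | V02=+1→####./####.*; V04=+1→##.##/##.##
  | ply 3: ####./####. is terminal -1 (H); from ##.#./...#. depth 8
V moving scores +1; V passing scores +1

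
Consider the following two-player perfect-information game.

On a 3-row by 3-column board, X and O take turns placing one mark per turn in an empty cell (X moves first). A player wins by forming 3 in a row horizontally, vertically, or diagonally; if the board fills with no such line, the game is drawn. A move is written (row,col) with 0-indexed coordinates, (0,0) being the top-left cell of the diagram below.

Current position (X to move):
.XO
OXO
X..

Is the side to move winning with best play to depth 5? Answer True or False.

X winning at [.XO/OXO/X..]: True

ply 1, X at .XO/OXO/X.. | (0,0)=-1→XXO/OXO/X..; (2,1)=+1→.XO/OXO/XX.*; (2,2)=+1→.XO/OXO/X.X
ply 2: .XO/OXO/XX. is terminal -1 (O); from .XO/OXO/X.. depth 5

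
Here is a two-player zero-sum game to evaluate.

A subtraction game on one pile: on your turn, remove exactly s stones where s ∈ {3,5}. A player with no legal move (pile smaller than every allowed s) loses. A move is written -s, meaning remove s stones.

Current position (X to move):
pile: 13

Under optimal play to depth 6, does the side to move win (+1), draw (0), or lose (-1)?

value(13, X) = +1

[13] X move#1: -3:+1/10*, -5:+1/8
[10] O move#2: -3:-1/7*, -5:-1/5
[7] X move#3: -3:-1/4, -5:+1/2*
[2] end (terminal -1, O#4); searched 13 to 6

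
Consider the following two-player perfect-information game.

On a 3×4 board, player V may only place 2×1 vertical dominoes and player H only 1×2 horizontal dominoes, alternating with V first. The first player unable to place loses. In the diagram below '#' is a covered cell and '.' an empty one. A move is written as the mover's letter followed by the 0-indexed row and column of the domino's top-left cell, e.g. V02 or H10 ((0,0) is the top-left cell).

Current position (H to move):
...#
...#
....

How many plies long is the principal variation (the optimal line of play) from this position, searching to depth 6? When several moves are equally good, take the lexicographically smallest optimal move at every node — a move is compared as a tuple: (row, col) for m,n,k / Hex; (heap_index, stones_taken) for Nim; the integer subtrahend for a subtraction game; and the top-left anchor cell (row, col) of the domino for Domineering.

[...#/...#/....] H move#1: H00:-1/##.#/...#/...., H01:-1/.###/...#/...., H10:+1/...#/##.#/....*, H11:+1/...#/.###/...., H20:-1/...#/...#/##.., H21:-1/...#/...#/.##., H22:-1/...#/...#/..##
[...#/##.#/....] V move#2: V02:-1/..##/####/....*, V12:-1/...#/####/..#.
[..##/####/....] H move#3: H00:+1/####/####/....*, H20:+1/..##/####/##.., H21:+1/..##/####/.##., H22:+1/..##/####/..##
[####/####/....] end (terminal -1, V#4); searched ...#/...#/.... to 6

PV length from [...#/...#/....]: 3 plies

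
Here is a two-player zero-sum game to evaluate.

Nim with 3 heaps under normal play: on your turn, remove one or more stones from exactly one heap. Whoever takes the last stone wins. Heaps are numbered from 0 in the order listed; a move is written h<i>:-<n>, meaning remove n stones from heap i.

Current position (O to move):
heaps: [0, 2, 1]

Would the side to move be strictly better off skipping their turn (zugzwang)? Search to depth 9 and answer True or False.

[(0,2,1)] O move#1: h1:-1:+1/(0,1,1)*, h1:-2:-1/(0,0,1), h2:-1:-1/(0,2,0)
[(0,1,1)] X move#2: h1:-1:-1/(0,0,1)*, h2:-1:-1/(0,1,0)
[(0,0,1)] O move#3: h2:-1:+1/(0,0,0)*
[(0,0,0)] end (terminal -1, X#4); searched (0,2,1) to 9
if O skipped the turn, X would face:
~ [(0,2,1)] X move#1: h1:-1:+1/(0,1,1)*, h1:-2:-1/(0,0,1), h2:-1:-1/(0,2,0)
~ [(0,1,1)] O move#2: h1:-1:-1/(0,0,1)*, h2:-1:-1/(0,1,0)
~ [(0,0,1)] X move#3: h2:-1:+1/(0,0,0)*
~ [(0,0,0)] end (terminal -1, O#4); searched (0,2,1) to 9
compare (O): move=+1 vs pass=-1

zugzwang((0,2,1), O) = False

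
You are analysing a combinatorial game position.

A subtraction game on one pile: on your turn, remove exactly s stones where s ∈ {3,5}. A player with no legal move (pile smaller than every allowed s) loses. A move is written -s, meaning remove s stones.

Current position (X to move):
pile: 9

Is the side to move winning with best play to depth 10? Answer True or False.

X winning at [9]: False

p1 X@[9]: -3[6]-1* -5[4]-1
p2 O@[6]: -3[3]-1 -5[1]+1*
p3 X@[1] terminal -1; root [9] d10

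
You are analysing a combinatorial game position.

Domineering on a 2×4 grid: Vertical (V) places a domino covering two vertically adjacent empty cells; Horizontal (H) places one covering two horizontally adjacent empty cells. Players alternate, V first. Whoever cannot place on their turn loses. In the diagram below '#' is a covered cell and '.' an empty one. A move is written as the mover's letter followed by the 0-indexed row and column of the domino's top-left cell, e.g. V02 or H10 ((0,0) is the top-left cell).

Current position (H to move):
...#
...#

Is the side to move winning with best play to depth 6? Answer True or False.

H winning at [...#/...#]: True

ply 1, H at ...#/...# | H00=+1→##.#/...#*; H01=+1→.###/...#; H10=+1→...#/##.#; H11=+1→...#/.###
ply 2, V at ##.#/...# | V02=-1→####/..##*
ply 3, H at ####/..## | H10=+1→####/####*
ply 4: ####/#### is terminal -1 (V); from ...#/...# depth 6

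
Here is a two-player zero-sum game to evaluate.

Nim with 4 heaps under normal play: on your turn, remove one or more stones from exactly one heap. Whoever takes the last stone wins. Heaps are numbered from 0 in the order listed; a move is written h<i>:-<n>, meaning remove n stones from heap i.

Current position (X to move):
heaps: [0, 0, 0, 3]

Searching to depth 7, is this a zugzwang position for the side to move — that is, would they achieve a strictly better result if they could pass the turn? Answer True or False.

p1 X@[(0,0,0,3)]: h3:-1[(0,0,0,2)]-1 h3:-2[(0,0,0,1)]-1 h3:-3[(0,0,0,0)]+1*
p2 O@[(0,0,0,0)] terminal -1; root [(0,0,0,3)] d7
if X skipped the turn, O would face:
~ p1 O@[(0,0,0,3)]: h3:-1[(0,0,0,2)]-1 h3:-2[(0,0,0,1)]-1 h3:-3[(0,0,0,0)]+1*
~ p2 X@[(0,0,0,0)] terminal -1; root [(0,0,0,3)] d7
compare (X): move=+1 vs pass=-1

zugzwang((0,0,0,3), X) = False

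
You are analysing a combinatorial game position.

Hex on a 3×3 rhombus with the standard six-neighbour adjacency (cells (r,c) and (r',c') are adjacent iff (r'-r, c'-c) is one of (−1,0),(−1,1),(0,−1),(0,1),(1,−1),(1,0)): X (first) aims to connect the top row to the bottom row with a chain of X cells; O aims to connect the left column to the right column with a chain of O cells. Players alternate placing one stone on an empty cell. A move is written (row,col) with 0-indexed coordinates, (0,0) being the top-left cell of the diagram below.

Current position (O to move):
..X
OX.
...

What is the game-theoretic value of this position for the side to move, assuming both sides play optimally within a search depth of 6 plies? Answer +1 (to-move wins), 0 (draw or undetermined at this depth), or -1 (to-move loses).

ply 1, O at ..X/OX./... | (0,0)=-1→O.X/OX./...*; (0,1)=-1→.OX/OX./...; (1,2)=-1→..X/OXO/...; (2,0)=-1→..X/OX./O..; (2,1)=-1→..X/OX./.O.; (2,2)=-1→..X/OX./..O
ply 2, X at O.X/OX./... | (0,1)=+1→OXX/OX./...*; (1,2)=+1→O.X/OXX/...; (2,0)=+1→O.X/OX./X..; (2,1)=+1→O.X/OX./.X.; (2,2)=+1→O.X/OX./..X
ply 3, O at OXX/OX./... | (1,2)=-1→OXX/OXO/...*; (2,0)=-1→OXX/OX./O..; (2,1)=-1→OXX/OX./.O.; (2,2)=-1→OXX/OX./..O
ply 4, X at OXX/OXO/... | (2,0)=+1→OXX/OXO/X..*; (2,1)=+1→OXX/OXO/.X.; (2,2)=+1→OXX/OXO/..X
ply 5: OXX/OXO/X.. is terminal -1 (O); from ..X/OX./... depth 6

value(..X/OX./..., O) = -1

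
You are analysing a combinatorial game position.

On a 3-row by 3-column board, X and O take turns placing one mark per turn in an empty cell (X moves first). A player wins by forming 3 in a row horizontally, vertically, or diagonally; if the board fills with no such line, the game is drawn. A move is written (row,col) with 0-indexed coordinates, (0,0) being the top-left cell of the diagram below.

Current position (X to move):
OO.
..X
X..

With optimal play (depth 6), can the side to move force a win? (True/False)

p1 X@[OO./..X/X..]: (0,2)[OOX/..X/X..]+1* (1,0)[OO./X.X/X..]-1 (1,1)[OO./.XX/X..]-1 (2,1)[OO./..X/XX.]-1 (2,2)[OO./..X/X.X]-1
p2 O@[OOX/..X/X..]: (1,0)[OOX/O.X/X..]-1* (1,1)[OOX/.OX/X..]-1 (2,1)[OOX/..X/XO.]-1 (2,2)[OOX/..X/X.O]-1
p3 X@[OOX/O.X/X..]: (1,1)[OOX/OXX/X..]+1* (2,1)[OOX/O.X/XX.]+1 (2,2)[OOX/O.X/X.X]+1
p4 O@[OOX/OXX/X..] terminal -1; root [OO./..X/X..] d6

X winning at [OO./..X/X..]: True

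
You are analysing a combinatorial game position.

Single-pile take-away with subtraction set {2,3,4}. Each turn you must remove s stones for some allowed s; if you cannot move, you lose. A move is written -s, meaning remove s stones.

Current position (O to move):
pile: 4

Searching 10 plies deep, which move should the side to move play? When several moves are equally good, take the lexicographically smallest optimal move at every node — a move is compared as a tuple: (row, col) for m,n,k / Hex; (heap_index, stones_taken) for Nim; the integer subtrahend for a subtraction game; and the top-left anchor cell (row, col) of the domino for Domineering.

O's best at [4]: -3

p1 O@[4]: -2[2]-1 -3[1]+1* -4[0]+1
p2 X@[1] terminal -1; root [4] d10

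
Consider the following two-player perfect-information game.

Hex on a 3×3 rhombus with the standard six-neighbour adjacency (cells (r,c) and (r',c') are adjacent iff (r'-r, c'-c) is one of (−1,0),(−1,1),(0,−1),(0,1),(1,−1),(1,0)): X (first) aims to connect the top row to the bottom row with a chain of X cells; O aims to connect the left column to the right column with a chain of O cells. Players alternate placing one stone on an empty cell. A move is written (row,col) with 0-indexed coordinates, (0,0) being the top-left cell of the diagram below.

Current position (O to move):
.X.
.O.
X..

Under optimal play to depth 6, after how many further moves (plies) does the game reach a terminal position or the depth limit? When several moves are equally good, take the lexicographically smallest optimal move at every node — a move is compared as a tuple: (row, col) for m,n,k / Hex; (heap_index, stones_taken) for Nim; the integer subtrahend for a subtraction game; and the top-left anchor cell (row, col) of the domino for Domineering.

PV length from [.X./.O./X..]: 3 plies

[.X./.O./X..] O move#1: (0,0):-1/OX./.O./X.., (0,2):-1/.XO/.O./X.., (1,0):+1/.X./OO./X..*, (1,2):-1/.X./.OO/X.., (2,1):-1/.X./.O./XO., (2,2):-1/.X./.O./X.O
[.X./OO./X..] X move#2: (0,0):-1/XX./OO./X..*, (0,2):-1/.XX/OO./X.., (1,2):-1/.X./OOX/X.., (2,1):-1/.X./OO./XX., (2,2):-1/.X./OO./X.X
[XX./OO./X..] O move#3: (0,2):+1/XXO/OO./X..*, (1,2):+1/XX./OOO/X.., (2,1):+1/XX./OO./XO., (2,2):+1/XX./OO./X.O
[XXO/OO./X..] end (terminal -1, X#4); searched .X./.O./X.. to 6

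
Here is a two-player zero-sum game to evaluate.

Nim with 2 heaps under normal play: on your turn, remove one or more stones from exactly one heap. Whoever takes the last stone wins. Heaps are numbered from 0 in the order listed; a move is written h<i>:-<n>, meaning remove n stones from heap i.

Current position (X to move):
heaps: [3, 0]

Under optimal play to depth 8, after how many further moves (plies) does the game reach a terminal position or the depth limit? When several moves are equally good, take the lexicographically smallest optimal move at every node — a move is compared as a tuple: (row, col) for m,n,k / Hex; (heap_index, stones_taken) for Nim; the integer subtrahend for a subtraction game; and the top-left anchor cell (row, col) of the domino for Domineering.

PV length from [(3,0)]: 1 ply

p1 X@[(3,0)]: h0:-1[(2,0)]-1 h0:-2[(1,0)]-1 h0:-3[(0,0)]+1*
p2 O@[(0,0)] terminal -1; root [(3,0)] d8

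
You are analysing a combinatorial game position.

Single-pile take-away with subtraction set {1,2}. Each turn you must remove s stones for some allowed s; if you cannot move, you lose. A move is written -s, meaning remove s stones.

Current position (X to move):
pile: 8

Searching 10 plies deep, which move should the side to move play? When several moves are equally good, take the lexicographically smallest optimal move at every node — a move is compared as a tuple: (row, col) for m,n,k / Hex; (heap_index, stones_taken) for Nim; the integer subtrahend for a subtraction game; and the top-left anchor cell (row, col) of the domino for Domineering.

p1 X@[8]: -1[7]-1 -2[6]+1*
p2 O@[6]: -1[5]-1* -2[4]-1
p3 X@[5]: -1[4]-1 -2[3]+1*
p4 O@[3]: -1[2]-1* -2[1]-1
p5 X@[2]: -1[1]-1 -2[0]+1*
p6 O@[0] terminal -1; root [8] d10

X's best at [8]: -2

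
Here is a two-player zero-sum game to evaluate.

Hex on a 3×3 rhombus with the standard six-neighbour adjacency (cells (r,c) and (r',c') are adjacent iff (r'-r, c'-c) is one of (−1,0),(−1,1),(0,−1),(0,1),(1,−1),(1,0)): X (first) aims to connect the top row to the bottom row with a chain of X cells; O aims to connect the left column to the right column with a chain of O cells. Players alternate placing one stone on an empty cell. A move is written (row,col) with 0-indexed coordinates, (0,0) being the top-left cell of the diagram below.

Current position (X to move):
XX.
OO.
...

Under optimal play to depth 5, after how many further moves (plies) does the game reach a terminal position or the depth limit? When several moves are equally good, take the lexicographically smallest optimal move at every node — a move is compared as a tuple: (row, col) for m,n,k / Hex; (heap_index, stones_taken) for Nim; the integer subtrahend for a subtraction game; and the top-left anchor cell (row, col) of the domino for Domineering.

PV length from [XX./OO./...]: 2 plies

ply 1, X at XX./OO./... | (0,2)=-1→XXX/OO./...*; (1,2)=-1→XX./OOX/...; (2,0)=-1→XX./OO./X..; (2,1)=-1→XX./OO./.X.; (2,2)=-1→XX./OO./..X
ply 2, O at XXX/OO./... | (1,2)=+1→XXX/OOO/...*; (2,0)=-1→XXX/OO./O..; (2,1)=+1→XXX/OO./.O.; (2,2)=+1→XXX/OO./..O
ply 3: XXX/OOO/... is terminal -1 (X); from XX./OO./... depth 5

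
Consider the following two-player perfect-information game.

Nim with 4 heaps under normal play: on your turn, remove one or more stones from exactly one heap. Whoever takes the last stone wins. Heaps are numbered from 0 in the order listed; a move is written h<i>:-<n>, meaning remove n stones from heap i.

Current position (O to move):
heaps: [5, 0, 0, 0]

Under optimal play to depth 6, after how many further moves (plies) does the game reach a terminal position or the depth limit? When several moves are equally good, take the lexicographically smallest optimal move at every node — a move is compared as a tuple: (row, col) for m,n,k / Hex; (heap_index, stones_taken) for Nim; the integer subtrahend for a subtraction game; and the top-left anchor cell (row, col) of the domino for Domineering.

p1 O@[(5,0,0,0)]: h0:-1[(4,0,0,0)]-1 h0:-2[(3,0,0,0)]-1 h0:-3[(2,0,0,0)]-1 h0:-4[(1,0,0,0)]-1 h0:-5[(0,0,0,0)]+1*
p2 X@[(0,0,0,0)] terminal -1; root [(5,0,0,0)] d6

PV length from [(5,0,0,0)]: 1 ply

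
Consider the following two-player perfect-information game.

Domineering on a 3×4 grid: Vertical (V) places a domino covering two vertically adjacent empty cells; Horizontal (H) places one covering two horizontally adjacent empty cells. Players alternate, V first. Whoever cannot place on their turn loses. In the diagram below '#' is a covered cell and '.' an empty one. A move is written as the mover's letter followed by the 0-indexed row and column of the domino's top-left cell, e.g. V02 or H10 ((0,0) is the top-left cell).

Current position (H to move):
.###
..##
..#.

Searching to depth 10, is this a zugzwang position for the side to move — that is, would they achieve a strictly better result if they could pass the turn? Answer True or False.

zugzwang(.###/..##/..#., H) = False

[.###/..##/..#.] H move#1: H10:+1/.###/####/..#.*, H20:-1/.###/..##/###.
[.###/####/..#.] end (terminal -1, V#2); searched .###/..##/..#. to 10
pass branch (V moves first from the same position):
  | [.###/..##/..#.] V move#1: V00:-1/####/#.##/..#., V10:+1/.###/#.##/#.#.*, V11:+1/.###/.###/.##.
  | [.###/#.##/#.#.] end (terminal -1, H#2); searched .###/..##/..#. to 10
H moving scores +1; H passing scores -1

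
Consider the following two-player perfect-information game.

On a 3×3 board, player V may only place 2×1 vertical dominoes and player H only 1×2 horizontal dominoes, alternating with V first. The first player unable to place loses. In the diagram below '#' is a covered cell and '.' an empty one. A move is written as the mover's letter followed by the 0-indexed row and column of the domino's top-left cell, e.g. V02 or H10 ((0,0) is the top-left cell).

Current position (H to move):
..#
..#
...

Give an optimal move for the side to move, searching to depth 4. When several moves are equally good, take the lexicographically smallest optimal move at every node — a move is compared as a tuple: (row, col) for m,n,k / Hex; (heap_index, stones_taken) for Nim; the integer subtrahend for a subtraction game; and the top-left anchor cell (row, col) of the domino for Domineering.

H's best at [..#/..#/...]: H10

p1 H@[..#/..#/...]: H00[###/..#/...]-1 H10[..#/###/...]+1* H20[..#/..#/##.]-1 H21[..#/..#/.##]-1
p2 V@[..#/###/...] terminal -1; root [..#/..#/...] d4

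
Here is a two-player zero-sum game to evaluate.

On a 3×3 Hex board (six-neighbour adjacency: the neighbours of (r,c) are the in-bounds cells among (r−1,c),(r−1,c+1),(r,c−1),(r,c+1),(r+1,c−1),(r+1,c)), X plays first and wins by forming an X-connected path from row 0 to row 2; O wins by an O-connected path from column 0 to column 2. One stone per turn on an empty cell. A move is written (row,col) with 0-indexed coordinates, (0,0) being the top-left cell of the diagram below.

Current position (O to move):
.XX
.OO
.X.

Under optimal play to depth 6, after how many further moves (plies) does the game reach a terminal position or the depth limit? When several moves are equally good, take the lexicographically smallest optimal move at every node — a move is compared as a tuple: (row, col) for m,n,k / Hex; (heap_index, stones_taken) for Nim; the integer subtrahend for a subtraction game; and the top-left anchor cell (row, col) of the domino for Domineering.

PV length from [.XX/.OO/.X.]: 3 plies

p1 O@[.XX/.OO/.X.]: (0,0)[OXX/.OO/.X.]+1* (1,0)[.XX/OOO/.X.]+1 (2,0)[.XX/.OO/OX.]+1 (2,2)[.XX/.OO/.XO]+1
p2 X@[OXX/.OO/.X.]: (1,0)[OXX/XOO/.X.]-1* (2,0)[OXX/.OO/XX.]-1 (2,2)[OXX/.OO/.XX]-1
p3 O@[OXX/XOO/.X.]: (2,0)[OXX/XOO/OX.]+1* (2,2)[OXX/XOO/.XO]-1
p4 X@[OXX/XOO/OX.] terminal -1; root [.XX/.OO/.X.] d6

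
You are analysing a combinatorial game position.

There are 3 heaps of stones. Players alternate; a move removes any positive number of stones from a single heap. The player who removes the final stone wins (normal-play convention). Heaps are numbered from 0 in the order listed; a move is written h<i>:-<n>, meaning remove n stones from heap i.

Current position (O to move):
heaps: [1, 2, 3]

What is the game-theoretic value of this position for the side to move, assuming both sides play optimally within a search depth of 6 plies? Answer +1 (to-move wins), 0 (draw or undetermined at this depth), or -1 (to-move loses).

value((1,2,3), O) = -1

ply 1, O at (1,2,3) | h0:-1=-1→(0,2,3)*; h1:-1=-1→(1,1,3); h1:-2=-1→(1,0,3); h2:-1=-1→(1,2,2); h2:-2=-1→(1,2,1); h2:-3=-1→(1,2,0)
ply 2, X at (0,2,3) | h1:-1=-1→(0,1,3); h1:-2=-1→(0,0,3); h2:-1=+1→(0,2,2)*; h2:-2=-1→(0,2,1); h2:-3=-1→(0,2,0)
ply 3, O at (0,2,2) | h1:-1=-1→(0,1,2)*; h1:-2=-1→(0,0,2); h2:-1=-1→(0,2,1); h2:-2=-1→(0,2,0)
ply 4, X at (0,1,2) | h1:-1=-1→(0,0,2); h2:-1=+1→(0,1,1)*; h2:-2=-1→(0,1,0)
ply 5, O at (0,1,1) | h1:-1=-1→(0,0,1)*; h2:-1=-1→(0,1,0)
ply 6, X at (0,0,1) | h2:-1=+1→(0,0,0)*
ply 7: (0,0,0) is terminal -1 (O); from (1,2,3) depth 6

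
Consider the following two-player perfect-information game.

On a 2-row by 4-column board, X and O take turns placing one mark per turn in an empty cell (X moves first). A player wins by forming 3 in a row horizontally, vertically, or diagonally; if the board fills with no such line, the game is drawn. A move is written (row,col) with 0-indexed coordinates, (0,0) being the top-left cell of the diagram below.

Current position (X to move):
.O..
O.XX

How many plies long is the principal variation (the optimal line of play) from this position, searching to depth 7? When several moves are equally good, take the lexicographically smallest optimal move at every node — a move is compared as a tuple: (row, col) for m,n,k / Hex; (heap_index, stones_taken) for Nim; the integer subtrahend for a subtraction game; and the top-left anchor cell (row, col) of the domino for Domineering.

PV length from [.O../O.XX]: 1 ply

[.O../O.XX] X move#1: (0,0):+0/XO../O.XX, (0,2):+0/.OX./O.XX, (0,3):+0/.O.X/O.XX, (1,1):+1/.O../OXXX*
[.O../OXXX] end (terminal -1, O#2); searched .O../O.XX to 7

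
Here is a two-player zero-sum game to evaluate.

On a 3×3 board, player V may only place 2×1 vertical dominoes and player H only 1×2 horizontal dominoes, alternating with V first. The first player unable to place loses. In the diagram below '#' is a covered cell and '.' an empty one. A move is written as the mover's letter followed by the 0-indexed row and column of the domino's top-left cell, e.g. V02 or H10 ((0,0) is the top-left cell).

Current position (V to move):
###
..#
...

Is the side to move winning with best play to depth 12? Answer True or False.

V winning at [###/..#/...]: True

p1 V@[###/..#/...]: V10[###/#.#/#..]-1 V11[###/.##/.#.]+1*
p2 H@[###/.##/.#.] terminal -1; root [###/..#/...] d12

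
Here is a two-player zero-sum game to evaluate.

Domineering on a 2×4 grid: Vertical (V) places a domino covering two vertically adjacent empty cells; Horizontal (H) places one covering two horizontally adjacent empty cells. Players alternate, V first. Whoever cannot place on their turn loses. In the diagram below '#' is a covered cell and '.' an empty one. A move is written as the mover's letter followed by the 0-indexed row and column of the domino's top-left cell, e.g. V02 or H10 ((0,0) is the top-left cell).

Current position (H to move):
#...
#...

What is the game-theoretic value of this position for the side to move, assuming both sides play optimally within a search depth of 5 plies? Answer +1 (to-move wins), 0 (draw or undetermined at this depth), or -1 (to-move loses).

[#.../#...] H move#1: H01:+1/###./#...*, H02:+1/#.##/#..., H11:+1/#.../###., H12:+1/#.../#.##
[###./#...] V move#2: V03:-1/####/#..#*
[####/#..#] H move#3: H11:+1/####/####*
[####/####] end (terminal -1, V#4); searched #.../#... to 5

value(#.../#..., H) = +1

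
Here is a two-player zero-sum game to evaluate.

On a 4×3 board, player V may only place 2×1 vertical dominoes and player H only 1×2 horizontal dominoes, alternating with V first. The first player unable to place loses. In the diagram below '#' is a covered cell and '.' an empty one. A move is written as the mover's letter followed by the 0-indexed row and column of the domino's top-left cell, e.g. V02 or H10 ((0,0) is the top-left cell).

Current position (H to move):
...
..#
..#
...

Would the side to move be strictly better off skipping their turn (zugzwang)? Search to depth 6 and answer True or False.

ply 1, H at .../..#/..#/... | H00=-1→##./..#/..#/...*; H01=-1→.##/..#/..#/...; H10=-1→.../###/..#/...; H20=-1→.../..#/###/...; H30=-1→.../..#/..#/##.; H31=-1→.../..#/..#/.##
ply 2, V at ##./..#/..#/... | V10=+1→##./#.#/#.#/...*; V11=+1→##./.##/.##/...; V20=+1→##./..#/#.#/#..; V21=+1→##./..#/.##/.#.
ply 3, H at ##./#.#/#.#/... | H30=-1→##./#.#/#.#/##.*; H31=-1→##./#.#/#.#/.##
ply 4, V at ##./#.#/#.#/##. | V11=+1→##./###/###/##.*
ply 5: ##./###/###/##. is terminal -1 (H); from .../..#/..#/... depth 6
pass branch (V moves first from the same position):
  | ply 1, V at .../..#/..#/... | V00=-1→#../#.#/..#/...; V01=-1→.#./.##/..#/...; V10=+1→.../#.#/#.#/...*; V11=-1→.../.##/.##/...; V20=-1→.../..#/#.#/#..; V21=-1→.../..#/.##/.#.
  | ply 2, H at .../#.#/#.#/... | H00=-1→##./#.#/#.#/...*; H01=-1→.##/#.#/#.#/...; H30=-1→.../#.#/#.#/##.; H31=-1→.../#.#/#.#/.##
  | ply 3, V at ##./#.#/#.#/... | V11=-1→##./###/###/...; V21=+1→##./#.#/###/.#.*
  | ply 4: ##./#.#/###/.#. is terminal -1 (H); from .../..#/..#/... depth 6
H moving scores -1; H passing scores -1

zugzwang(.../..#/..#/..., H) = False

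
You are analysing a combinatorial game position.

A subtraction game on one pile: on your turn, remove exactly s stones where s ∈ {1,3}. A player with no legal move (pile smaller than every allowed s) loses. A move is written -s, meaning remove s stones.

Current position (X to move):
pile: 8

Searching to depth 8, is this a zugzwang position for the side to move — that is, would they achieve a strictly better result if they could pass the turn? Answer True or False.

p1 X@[8]: -1[7]-1* -3[5]-1
p2 O@[7]: -1[6]+1* -3[4]+1
p3 X@[6]: -1[5]-1* -3[3]-1
p4 O@[5]: -1[4]+1* -3[2]+1
p5 X@[4]: -1[3]-1* -3[1]-1
p6 O@[3]: -1[2]+1* -3[0]+1
p7 X@[2]: -1[1]-1*
p8 O@[1]: -1[0]+1*
p9 X@[0] terminal -1; root [8] d8
if X skipped the turn, O would face:
~ p1 O@[8]: -1[7]-1* -3[5]-1
~ p2 X@[7]: -1[6]+1* -3[4]+1
~ p3 O@[6]: -1[5]-1* -3[3]-1
~ p4 X@[5]: -1[4]+1* -3[2]+1
~ p5 O@[4]: -1[3]-1* -3[1]-1
~ p6 X@[3]: -1[2]+1* -3[0]+1
~ p7 O@[2]: -1[1]-1*
~ p8 X@[1]: -1[0]+1*
~ p9 O@[0] terminal -1; root [8] d8
compare (X): move=-1 vs pass=+1

zugzwang(8, X) = True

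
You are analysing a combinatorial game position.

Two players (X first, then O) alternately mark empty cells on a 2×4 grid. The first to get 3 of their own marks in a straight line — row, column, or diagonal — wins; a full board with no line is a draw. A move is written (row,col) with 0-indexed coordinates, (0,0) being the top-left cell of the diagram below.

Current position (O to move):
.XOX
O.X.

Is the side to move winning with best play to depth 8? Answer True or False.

O winning at [.XOX/O.X.]: False

[.XOX/O.X.] O move#1: (0,0):+0/OXOX/O.X.*, (1,1):+0/.XOX/OOX., (1,3):+0/.XOX/O.XO
[OXOX/O.X.] X move#2: (1,1):+0/OXOX/OXX.*, (1,3):+0/OXOX/O.XX
[OXOX/OXX.] O move#3: (1,3):+0/OXOX/OXXO*
[OXOX/OXXO] end (terminal +0, X#4); searched .XOX/O.X. to 8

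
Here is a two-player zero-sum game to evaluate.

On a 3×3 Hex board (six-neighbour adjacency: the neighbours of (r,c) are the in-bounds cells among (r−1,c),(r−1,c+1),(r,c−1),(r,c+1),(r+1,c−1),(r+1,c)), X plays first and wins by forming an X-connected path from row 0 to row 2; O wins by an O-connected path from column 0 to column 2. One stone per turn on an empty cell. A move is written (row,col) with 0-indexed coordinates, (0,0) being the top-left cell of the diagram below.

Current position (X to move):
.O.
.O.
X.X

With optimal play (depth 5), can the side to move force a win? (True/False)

X winning at [.O./.O./X.X]: False

p1 X@[.O./.O./X.X]: (0,0)[XO./.O./X.X]-1* (0,2)[.OX/.O./X.X]-1 (1,0)[.O./XO./X.X]-1 (1,2)[.O./.OX/X.X]-1 (2,1)[.O./.O./XXX]-1
p2 O@[XO./.O./X.X]: (0,2)[XOO/.O./X.X]-1 (1,0)[XO./OO./X.X]+1* (1,2)[XO./.OO/X.X]-1 (2,1)[XO./.O./XOX]-1
p3 X@[XO./OO./X.X]: (0,2)[XOX/OO./X.X]-1* (1,2)[XO./OOX/X.X]-1 (2,1)[XO./OO./XXX]-1
p4 O@[XOX/OO./X.X]: (1,2)[XOX/OOO/X.X]+1* (2,1)[XOX/OO./XOX]-1
p5 X@[XOX/OOO/X.X] terminal -1; root [.O./.O./X.X] d5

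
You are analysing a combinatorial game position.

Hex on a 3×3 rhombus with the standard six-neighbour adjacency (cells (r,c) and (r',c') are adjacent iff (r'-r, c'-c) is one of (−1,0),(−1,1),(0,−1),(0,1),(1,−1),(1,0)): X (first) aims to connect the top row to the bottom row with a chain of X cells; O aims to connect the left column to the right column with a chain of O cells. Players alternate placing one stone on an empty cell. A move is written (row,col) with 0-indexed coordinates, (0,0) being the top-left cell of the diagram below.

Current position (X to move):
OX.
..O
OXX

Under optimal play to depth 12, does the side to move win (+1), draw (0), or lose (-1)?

p1 X@[OX./..O/OXX]: (0,2)[OXX/..O/OXX]-1 (1,0)[OX./X.O/OXX]-1 (1,1)[OX./.XO/OXX]+1*
p2 O@[OX./.XO/OXX] terminal -1; root [OX./..O/OXX] d12

value(OX./..O/OXX, X) = +1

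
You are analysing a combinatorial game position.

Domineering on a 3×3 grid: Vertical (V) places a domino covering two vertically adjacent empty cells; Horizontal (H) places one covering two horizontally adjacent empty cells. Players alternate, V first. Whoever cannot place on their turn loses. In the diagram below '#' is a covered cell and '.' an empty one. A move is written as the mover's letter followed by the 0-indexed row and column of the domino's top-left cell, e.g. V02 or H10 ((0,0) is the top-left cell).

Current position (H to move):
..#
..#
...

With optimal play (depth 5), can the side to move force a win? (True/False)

p1 H@[..#/..#/...]: H00[###/..#/...]-1 H10[..#/###/...]+1* H20[..#/..#/##.]-1 H21[..#/..#/.##]-1
p2 V@[..#/###/...] terminal -1; root [..#/..#/...] d5

H winning at [..#/..#/...]: True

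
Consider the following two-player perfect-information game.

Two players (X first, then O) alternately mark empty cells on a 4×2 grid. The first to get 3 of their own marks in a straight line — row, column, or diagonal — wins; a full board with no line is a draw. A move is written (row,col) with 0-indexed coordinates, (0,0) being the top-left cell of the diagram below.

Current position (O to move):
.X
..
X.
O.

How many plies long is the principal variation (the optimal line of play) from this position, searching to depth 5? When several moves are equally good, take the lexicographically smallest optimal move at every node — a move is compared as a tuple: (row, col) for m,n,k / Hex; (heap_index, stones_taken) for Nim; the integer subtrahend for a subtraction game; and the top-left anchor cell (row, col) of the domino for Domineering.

[.X/../X./O.] O move#1: (0,0):+0/OX/../X./O.*, (1,0):+0/.X/O./X./O., (1,1):+0/.X/.O/X./O., (2,1):+0/.X/../XO/O., (3,1):+0/.X/../X./OO
[OX/../X./O.] X move#2: (1,0):+0/OX/X./X./O.*, (1,1):+0/OX/.X/X./O., (2,1):+0/OX/../XX/O., (3,1):+0/OX/../X./OX
[OX/X./X./O.] O move#3: (1,1):+0/OX/XO/X./O.*, (2,1):+0/OX/X./XO/O., (3,1):+0/OX/X./X./OO
[OX/XO/X./O.] X move#4: (2,1):+0/OX/XO/XX/O.*, (3,1):+0/OX/XO/X./OX
[OX/XO/XX/O.] O move#5: (3,1):+0/OX/XO/XX/OO*
[OX/XO/XX/OO] end (terminal +0, X#6); searched .X/../X./O. to 5

PV length from [.X/../X./O.]: 5 plies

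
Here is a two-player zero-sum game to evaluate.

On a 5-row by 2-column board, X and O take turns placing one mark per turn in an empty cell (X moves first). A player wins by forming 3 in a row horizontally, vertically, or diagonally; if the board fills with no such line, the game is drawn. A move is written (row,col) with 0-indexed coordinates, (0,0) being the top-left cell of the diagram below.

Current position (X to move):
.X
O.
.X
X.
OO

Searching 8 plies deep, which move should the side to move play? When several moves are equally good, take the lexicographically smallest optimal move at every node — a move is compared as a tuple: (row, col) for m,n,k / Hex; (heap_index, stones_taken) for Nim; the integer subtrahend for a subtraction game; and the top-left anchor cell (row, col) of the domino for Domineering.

X's best at [.X/O./.X/X./OO]: (1,1)

ply 1, X at .X/O./.X/X./OO | (0,0)=+0→XX/O./.X/X./OO; (1,1)=+1→.X/OX/.X/X./OO*; (2,0)=+0→.X/O./XX/X./OO; (3,1)=+0→.X/O./.X/XX/OO
ply 2: .X/OX/.X/X./OO is terminal -1 (O); from .X/O./.X/X./OO depth 8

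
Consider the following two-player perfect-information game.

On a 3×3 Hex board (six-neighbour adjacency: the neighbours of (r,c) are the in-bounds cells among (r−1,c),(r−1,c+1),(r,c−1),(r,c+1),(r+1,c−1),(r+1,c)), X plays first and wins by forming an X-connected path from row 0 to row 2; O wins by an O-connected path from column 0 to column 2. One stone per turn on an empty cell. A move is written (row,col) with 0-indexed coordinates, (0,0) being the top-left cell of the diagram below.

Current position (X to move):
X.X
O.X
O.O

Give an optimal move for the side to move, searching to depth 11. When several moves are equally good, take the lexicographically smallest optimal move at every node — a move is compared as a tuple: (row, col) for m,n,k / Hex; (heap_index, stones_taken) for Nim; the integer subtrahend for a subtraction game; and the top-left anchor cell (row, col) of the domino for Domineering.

ply 1, X at X.X/O.X/O.O | (0,1)=-1→XXX/O.X/O.O; (1,1)=-1→X.X/OXX/O.O; (2,1)=+1→X.X/O.X/OXO*
ply 2: X.X/O.X/OXO is terminal -1 (O); from X.X/O.X/O.O depth 11

X's best at [X.X/O.X/O.O]: (2,1)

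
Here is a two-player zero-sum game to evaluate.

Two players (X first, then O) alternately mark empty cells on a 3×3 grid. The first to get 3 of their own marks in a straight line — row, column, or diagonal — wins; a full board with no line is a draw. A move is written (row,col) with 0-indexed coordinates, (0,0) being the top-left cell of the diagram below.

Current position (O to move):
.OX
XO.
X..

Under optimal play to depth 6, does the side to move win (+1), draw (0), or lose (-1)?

value(.OX/XO./X.., O) = +1

[.OX/XO./X..] O move#1: (0,0):+1/OOX/XO./X..*, (1,2):-1/.OX/XOO/X.., (2,1):+1/.OX/XO./XO., (2,2):-1/.OX/XO./X.O
[OOX/XO./X..] X move#2: (1,2):-1/OOX/XOX/X..*, (2,1):-1/OOX/XO./XX., (2,2):-1/OOX/XO./X.X
[OOX/XOX/X..] O move#3: (2,1):+1/OOX/XOX/XO.*, (2,2):+1/OOX/XOX/X.O
[OOX/XOX/XO.] end (terminal -1, X#4); searched .OX/XO./X.. to 6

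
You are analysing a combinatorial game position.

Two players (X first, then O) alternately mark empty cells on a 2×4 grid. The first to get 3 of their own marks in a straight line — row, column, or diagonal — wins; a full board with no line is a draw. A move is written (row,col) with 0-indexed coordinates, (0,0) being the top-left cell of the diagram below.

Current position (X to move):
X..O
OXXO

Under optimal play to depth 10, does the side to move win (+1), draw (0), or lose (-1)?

value(X..O/OXXO, X) = 0

[X..O/OXXO] X move#1: (0,1):+0/XX.O/OXXO*, (0,2):+0/X.XO/OXXO
[XX.O/OXXO] O move#2: (0,2):+0/XXOO/OXXO*
[XXOO/OXXO] end (terminal +0, X#3); searched X..O/OXXO to 10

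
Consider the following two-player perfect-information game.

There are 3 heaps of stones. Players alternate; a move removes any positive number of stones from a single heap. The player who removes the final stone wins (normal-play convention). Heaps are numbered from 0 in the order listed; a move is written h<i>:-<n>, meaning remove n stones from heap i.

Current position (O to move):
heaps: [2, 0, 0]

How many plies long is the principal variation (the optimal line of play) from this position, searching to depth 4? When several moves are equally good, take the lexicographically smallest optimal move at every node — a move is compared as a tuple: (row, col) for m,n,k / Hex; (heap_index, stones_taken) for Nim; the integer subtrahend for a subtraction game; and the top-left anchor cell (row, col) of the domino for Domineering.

PV length from [(2,0,0)]: 1 ply

ply 1, O at (2,0,0) | h0:-1=-1→(1,0,0); h0:-2=+1→(0,0,0)*
ply 2: (0,0,0) is terminal -1 (X); from (2,0,0) depth 4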